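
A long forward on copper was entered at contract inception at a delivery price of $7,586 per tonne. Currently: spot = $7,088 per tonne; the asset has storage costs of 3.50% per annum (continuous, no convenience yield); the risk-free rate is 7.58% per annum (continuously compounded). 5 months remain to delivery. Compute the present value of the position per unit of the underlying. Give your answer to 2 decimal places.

Current fair forward for the remaining 5 months: F = S·e^((r + u)·T), (r + u) = 0.0758 + 0.0350 = 0.1108
F = 7088 · e^(0.1108 × 5/12) = 7088 × 1.04724894 = 7422.9005
Value of long forward = (F − K)·e^(−rT) = (7422.9005 − 7586) · e^(−0.0758·5/12)
= -163.0995 × 0.96891021 = -158.03

-$158.03 per tonne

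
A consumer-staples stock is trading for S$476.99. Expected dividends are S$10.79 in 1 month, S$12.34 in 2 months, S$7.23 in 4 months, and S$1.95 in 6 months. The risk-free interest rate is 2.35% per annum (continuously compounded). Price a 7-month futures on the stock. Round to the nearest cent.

PV(dividends) I = 10.79·e^(−0.0235·1/12) + 12.34·e^(−0.0235·2/12) + 7.23·e^(−0.0235·4/12) + 1.95·e^(−0.0235·6/12)
I = 10.7689 + 12.2918 + 7.1736 + 1.9272 = 32.1615
F = (S − I)·e^(rT) = (476.99 − 32.1615) · e^(0.0235·7/12)
= 444.8285 · e^0.013708 = 444.8285 × 1.013802 = S$450.97

S$450.97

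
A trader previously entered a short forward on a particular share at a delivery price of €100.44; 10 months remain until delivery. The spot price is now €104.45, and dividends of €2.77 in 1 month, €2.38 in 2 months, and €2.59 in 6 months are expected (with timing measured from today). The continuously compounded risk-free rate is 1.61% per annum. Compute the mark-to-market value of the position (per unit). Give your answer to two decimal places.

PV(remaining dividends) I = 2.77·e^(−0.0161·1/12) + 2.38·e^(−0.0161·2/12) + 2.59·e^(−0.0161·6/12) = 7.7091
Current forward F = (S − I)·e^(rT) = (104.45 − 7.7091)·e^(0.0161·10/12) = 96.7409 × 1.013507 = 98.0476
Value (long) = (F − K)·e^(−rT) = (98.0476 − 100.44) × 0.986673 = -2.3605
Short position value = −(long value) = €2.36

€2.36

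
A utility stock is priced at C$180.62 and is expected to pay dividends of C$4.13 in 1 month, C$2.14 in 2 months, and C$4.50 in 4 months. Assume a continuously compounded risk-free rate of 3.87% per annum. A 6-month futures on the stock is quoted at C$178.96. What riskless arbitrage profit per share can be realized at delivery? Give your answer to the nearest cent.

C$5.71 per share

PV(dividends) I = 4.13·e^(−0.0387·1/12) + 2.14·e^(−0.0387·2/12) + 4.50·e^(−0.0387·4/12) = 10.6853
Fair futures F* = (S − I)·e^(rT) = (180.62 − 10.6853)·e^0.019350 = 169.9347 × 1.019538 = 173.2549
Market C$178.96 > fair 173.2549: forward overpriced → cash-and-carry (borrow at r, buy the stock and collect the dividends, short the forward).
Profit at T = |F_mkt − F*| = |178.96 − 173.2549| = C$5.71 per share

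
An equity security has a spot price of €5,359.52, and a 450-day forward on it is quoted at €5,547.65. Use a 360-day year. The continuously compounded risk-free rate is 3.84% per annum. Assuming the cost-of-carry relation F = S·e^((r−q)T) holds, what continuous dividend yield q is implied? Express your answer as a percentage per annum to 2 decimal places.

1.08%

From F = S·e^((r−q)T): (r − q) = ln(F/S)/T
ln(5547.65/5359.52) = ln(1.035102) = 0.034500
(r − q) = 0.034500 / (450/360) = 0.027600
q = r − ln(F/S)/T = 0.0384 − 0.027600 = 0.010800
q = 1.08%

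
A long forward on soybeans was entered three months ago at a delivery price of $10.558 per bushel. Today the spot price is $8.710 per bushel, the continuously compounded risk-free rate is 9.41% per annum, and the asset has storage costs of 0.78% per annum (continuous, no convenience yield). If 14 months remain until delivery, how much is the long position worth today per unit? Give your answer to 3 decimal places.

-$0.671 per bushel

Current fair forward for the remaining 14 months: F = S·e^((r + u)·T), (r + u) = 0.0941 + 0.0078 = 0.1019
F = 8.710 · e^(0.1019 × 14/12) = 8.710 × 1.126239 = 9.8095
Value of long forward = (F − K)·e^(−rT) = (9.8095 − 10.558) · e^(−0.0941·14/12)
= -0.7485 × 0.896028 = -0.671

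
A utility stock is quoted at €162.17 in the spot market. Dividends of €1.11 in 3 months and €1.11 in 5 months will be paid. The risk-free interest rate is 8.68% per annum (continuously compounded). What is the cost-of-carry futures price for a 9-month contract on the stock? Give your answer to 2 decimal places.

€170.78

PV(dividends) I = 1.11·e^(−0.0868·3/12) + 1.11·e^(−0.0868·5/12)
I = 1.0862 + 1.0706 = 2.1568
F = (S − I)·e^(rT) = (162.17 − 2.1568) · e^(0.0868·9/12)
= 160.0132 · e^0.065100 = 160.0132 × 1.067266 = €170.78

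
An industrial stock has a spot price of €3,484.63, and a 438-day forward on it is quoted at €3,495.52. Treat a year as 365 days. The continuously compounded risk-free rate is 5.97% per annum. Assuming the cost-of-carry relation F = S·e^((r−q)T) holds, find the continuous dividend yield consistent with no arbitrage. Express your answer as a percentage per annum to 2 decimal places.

5.71%

From F = S·e^((r−q)T): (r − q) = ln(F/S)/T
ln(3495.52/3484.63) = ln(1.003125) = 0.003120
(r − q) = 0.003120 / (438/365) = 0.002600
q = r − ln(F/S)/T = 0.0597 − 0.002600 = 0.057100
q = 5.71%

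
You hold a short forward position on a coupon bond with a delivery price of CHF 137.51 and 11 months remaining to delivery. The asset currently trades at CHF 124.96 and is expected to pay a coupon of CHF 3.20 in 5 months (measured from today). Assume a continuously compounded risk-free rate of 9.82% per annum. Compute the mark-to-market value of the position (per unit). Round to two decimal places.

PV(remaining coupons) I = 3.20·e^(−0.0982·5/12) = 3.0717
Current forward F = (S − I)·e^(rT) = (124.96 − 3.0717)·e^(0.0982·11/12) = 121.8883 × 1.094193 = 133.3693
Value (long) = (F − K)·e^(−rT) = (133.3693 − 137.51) × 0.913916 = -3.7843
Short position value = −(long value) = CHF 3.78

CHF 3.78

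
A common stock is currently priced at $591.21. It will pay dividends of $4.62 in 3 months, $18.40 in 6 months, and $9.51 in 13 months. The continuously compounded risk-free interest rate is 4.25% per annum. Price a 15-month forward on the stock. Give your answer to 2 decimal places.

PV(dividends) I = 4.62·e^(−0.0425·3/12) + 18.40·e^(−0.0425·6/12) + 9.51·e^(−0.0425·13/12)
I = 4.5712 + 18.0131 + 9.0821 = 31.6664
F = (S − I)·e^(rT) = (591.21 − 31.6664) · e^(0.0425·15/12)
= 559.5436 · e^0.053125 = 559.5436 × 1.054561 = $590.07

$590.07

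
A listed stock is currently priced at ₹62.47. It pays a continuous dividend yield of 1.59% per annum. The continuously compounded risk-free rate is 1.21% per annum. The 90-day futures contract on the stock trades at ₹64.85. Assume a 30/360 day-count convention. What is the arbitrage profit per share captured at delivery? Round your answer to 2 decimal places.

Fair futures: F* = S·e^(carry·T), with carry = (r − q) = 0.0121 − 0.0159 = -0.0038
F* = 62.47 · e^(-0.0038 × 90/360) = 62.47 · e^-0.000950 = 62.47 × 0.999050 = ₹62.4107
Market ₹64.85 > fair ₹62.4107: forward overpriced → cash-and-carry (buy spot, short the forward).
At maturity, profit = |F_mkt − F*| = |64.85 − 62.4107| = ₹2.44 per share

₹2.44 per share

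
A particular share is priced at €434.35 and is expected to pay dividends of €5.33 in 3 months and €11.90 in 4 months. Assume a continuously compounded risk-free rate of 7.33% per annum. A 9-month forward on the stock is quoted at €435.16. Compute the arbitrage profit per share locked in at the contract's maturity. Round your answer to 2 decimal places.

€5.94 per share

PV(dividends) I = 5.33·e^(−0.0733·3/12) + 11.90·e^(−0.0733·4/12) = 16.8460
Fair forward F* = (S − I)·e^(rT) = (434.35 − 16.8460)·e^0.054975 = 417.5040 × 1.056514 = 441.0988
Market €435.16 < fair 441.0988: forward underpriced → reverse cash-and-carry (short the stock, invest proceeds at r, pay the dividends, go long the forward).
Profit at T = |F_mkt − F*| = |435.16 − 441.0988| = €5.94 per share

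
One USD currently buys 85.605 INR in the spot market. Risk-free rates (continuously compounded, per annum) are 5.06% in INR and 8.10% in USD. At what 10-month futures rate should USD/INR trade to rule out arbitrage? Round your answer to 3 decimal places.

F = S·e^((r_INR − r_USD)T) = 85.605 · e^((0.0506 − 0.0810) × 10/12)
= 85.605 · e^-0.025333 = 85.605 × 0.974985
F = 83.464 INR per USD

83.464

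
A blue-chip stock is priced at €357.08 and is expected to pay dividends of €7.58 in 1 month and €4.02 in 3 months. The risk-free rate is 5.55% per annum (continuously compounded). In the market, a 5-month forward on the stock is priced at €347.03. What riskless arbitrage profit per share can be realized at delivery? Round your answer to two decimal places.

€6.62 per share

PV(dividends) I = 7.58·e^(−0.0555·1/12) + 4.02·e^(−0.0555·3/12) = 11.5096
Fair forward F* = (S − I)·e^(rT) = (357.08 − 11.5096)·e^0.023125 = 345.5704 × 1.023394 = 353.6547
Market €347.03 < fair 353.6547: forward underpriced → reverse cash-and-carry (short the stock, invest proceeds at r, pay the dividends, go long the forward).
Profit at T = |F_mkt − F*| = |347.03 − 353.6547| = €6.62 per share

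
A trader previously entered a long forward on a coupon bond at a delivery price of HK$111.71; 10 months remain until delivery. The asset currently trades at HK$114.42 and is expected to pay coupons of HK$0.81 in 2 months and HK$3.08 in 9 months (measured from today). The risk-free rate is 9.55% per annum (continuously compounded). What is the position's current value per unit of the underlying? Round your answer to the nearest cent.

PV(remaining coupons) I = 0.81·e^(−0.0955·2/12) + 3.08·e^(−0.0955·9/12) = 3.6643
Current forward F = (S − I)·e^(rT) = (114.42 − 3.6643)·e^(0.0955·10/12) = 110.7557 × 1.082836 = 119.9303
Value (long) = (F − K)·e^(−rT) = (119.9303 − 111.71) × 0.923501 = 7.5915
Value = HK$7.59

HK$7.59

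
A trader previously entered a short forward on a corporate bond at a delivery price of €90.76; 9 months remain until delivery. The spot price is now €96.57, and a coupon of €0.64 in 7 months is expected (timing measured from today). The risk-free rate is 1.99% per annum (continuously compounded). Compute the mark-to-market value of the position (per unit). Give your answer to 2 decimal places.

-€6.52

PV(remaining coupons) I = 0.64·e^(−0.0199·7/12) = 0.6326
Current forward F = (S − I)·e^(rT) = (96.57 − 0.6326)·e^(0.0199·9/12) = 95.9374 × 1.015037 = 97.3800
Value (long) = (F − K)·e^(−rT) = (97.3800 − 90.76) × 0.985186 = 6.5219
Short position value = −(long value) = -€6.52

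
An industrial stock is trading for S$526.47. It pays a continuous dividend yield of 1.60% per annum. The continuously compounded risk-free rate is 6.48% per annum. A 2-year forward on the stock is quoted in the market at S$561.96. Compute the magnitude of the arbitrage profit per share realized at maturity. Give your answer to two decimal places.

Fair forward: F* = S·e^(carry·T), with carry = (r − q) = 0.0648 − 0.0160 = 0.0488
F* = 526.47 · e^(0.0488 × 2) = 526.47 · e^0.097600 = 526.47 × 1.102522 = S$580.4448
Market S$561.96 < fair S$580.4448: forward underpriced → reverse cash-and-carry (short spot, go long the forward).
At maturity, profit = |F_mkt − F*| = |561.96 − 580.4448| = S$18.48 per share

S$18.48 per share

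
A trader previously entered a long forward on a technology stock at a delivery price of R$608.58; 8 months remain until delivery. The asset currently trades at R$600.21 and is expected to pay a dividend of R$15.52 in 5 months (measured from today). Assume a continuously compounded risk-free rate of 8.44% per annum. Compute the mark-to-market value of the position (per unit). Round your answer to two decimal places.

PV(remaining dividends) I = 15.52·e^(−0.0844·5/12) = 14.9837
Current forward F = (S − I)·e^(rT) = (600.21 − 14.9837)·e^(0.0844·8/12) = 585.2263 × 1.057880 = 619.0992
Value (long) = (F − K)·e^(−rT) = (619.0992 − 608.58) × 0.945287 = 9.9437
Value = R$9.94

R$9.94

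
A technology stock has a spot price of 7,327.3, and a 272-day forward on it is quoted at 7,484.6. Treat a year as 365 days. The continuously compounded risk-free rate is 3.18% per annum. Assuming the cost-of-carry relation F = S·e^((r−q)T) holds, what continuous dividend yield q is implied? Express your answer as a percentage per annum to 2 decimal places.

0.33%

From F = S·e^((r−q)T): (r − q) = ln(F/S)/T
ln(7484.6/7327.3) = ln(1.021468) = 0.021241
(r − q) = 0.021241 / (272/365) = 0.028504
q = r − ln(F/S)/T = 0.0318 − 0.028504 = 0.003296
q = 0.33%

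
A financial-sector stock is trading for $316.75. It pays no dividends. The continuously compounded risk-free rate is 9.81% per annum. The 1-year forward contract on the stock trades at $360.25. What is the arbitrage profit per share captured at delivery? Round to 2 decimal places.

$10.85 per share

Fair forward: F* = S·e^(carry·T), with carry = r = 0.0981
F* = 316.75 · e^(0.0981 × 1) = 316.75 · e^0.098100 = 316.75 × 1.103073 = $349.3984
Market $360.25 > fair $349.3984: forward overpriced → cash-and-carry (buy spot, short the forward).
At maturity, profit = |F_mkt − F*| = |360.25 − 349.3984| = $10.85 per share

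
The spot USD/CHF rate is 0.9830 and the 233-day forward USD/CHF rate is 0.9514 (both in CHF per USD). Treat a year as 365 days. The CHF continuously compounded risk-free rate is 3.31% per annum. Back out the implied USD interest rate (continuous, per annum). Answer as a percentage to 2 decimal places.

8.43%

F = S·e^((r_CHF − r_USD)T) ⇒ r_USD = r_CHF − ln(F/S)/T
ln(0.9514/0.9830) = -0.032675; /(233/365) = -0.051186
r_USD = 0.0331 + 0.051186 = 0.084286
r_USD = 8.43%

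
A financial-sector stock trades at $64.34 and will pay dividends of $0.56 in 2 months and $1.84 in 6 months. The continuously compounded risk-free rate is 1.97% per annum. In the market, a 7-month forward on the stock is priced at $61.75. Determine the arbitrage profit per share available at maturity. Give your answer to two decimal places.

PV(dividends) I = 0.56·e^(−0.0197·2/12) + 1.84·e^(−0.0197·6/12) = 2.3801
Fair forward F* = (S − I)·e^(rT) = (64.34 − 2.3801)·e^0.011492 = 61.9599 × 1.011558 = 62.6760
Market $61.75 < fair 62.6760: forward underpriced → reverse cash-and-carry (short the stock, invest proceeds at r, pay the dividends, go long the forward).
Profit at T = |F_mkt − F*| = |61.75 − 62.6760| = $0.93 per share

$0.93 per share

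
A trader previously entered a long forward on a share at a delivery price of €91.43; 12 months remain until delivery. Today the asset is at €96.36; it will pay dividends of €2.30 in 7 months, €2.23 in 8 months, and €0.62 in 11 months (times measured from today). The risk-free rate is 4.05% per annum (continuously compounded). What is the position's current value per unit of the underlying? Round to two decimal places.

PV(remaining dividends) I = 2.30·e^(−0.0405·7/12) + 2.23·e^(−0.0405·8/12) + 0.62·e^(−0.0405·11/12) = 5.0143
Current forward F = (S − I)·e^(rT) = (96.36 − 5.0143)·e^(0.0405·12/12) = 91.3457 × 1.041331 = 95.1211
Value (long) = (F − K)·e^(−rT) = (95.1211 − 91.43) × 0.960309 = 3.5446
Value = €3.54

€3.54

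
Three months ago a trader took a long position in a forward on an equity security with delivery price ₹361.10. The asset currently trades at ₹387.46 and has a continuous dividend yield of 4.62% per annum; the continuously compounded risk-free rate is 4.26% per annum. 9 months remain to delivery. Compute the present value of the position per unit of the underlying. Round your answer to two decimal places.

Current fair forward for the remaining 9 months: F = S·e^((r − q)·T), (r − q) = 0.0426 − 0.0462 = -0.0036
F = 387.46 · e^(-0.0036 × 9/12) = 387.46 × 0.997304 = 386.4154
Value of long forward = (F − K)·e^(−rT) = (386.4154 − 361.10) · e^(−0.0426·9/12)
= 25.3154 × 0.968555 = 24.52

₹24.52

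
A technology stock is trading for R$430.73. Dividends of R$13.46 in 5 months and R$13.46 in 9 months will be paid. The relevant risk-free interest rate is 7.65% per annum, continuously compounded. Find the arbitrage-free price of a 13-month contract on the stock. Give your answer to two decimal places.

PV(dividends) I = 13.46·e^(−0.0765·5/12) + 13.46·e^(−0.0765·9/12)
I = 13.0377 + 12.7095 = 25.7472
F = (S − I)·e^(rT) = (430.73 − 25.7472) · e^(0.0765·13/12)
= 404.9828 · e^0.082875 = 404.9828 × 1.086406 = R$439.98

R$439.98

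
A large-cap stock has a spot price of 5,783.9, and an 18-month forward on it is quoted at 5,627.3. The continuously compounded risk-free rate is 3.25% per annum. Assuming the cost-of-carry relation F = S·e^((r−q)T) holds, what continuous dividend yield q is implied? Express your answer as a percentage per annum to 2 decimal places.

From F = S·e^((r−q)T): (r − q) = ln(F/S)/T
ln(5627.3/5783.9) = ln(0.972925) = -0.027448
(r − q) = -0.027448 / (18/12) = -0.018299
q = r − ln(F/S)/T = 0.0325 + 0.018299 = 0.050799
q = 5.08%

5.08%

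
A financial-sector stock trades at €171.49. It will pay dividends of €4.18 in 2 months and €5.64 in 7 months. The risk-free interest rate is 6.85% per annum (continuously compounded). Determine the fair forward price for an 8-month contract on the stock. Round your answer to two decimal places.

PV(dividends) I = 4.18·e^(−0.0685·2/12) + 5.64·e^(−0.0685·7/12)
I = 4.1325 + 5.4191 = 9.5516
F = (S − I)·e^(rT) = (171.49 − 9.5516) · e^(0.0685·8/12)
= 161.9384 · e^0.045667 = 161.9384 × 1.046726 = €169.51

€169.51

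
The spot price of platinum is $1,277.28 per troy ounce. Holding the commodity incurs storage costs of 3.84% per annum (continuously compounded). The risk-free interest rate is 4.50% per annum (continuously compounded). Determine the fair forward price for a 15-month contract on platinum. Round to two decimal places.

Net carry = r + u − y = 0.0450 + 0.0384 − 0.0000 = 0.0834
F = S·e^((r+u−y)T) = 1277.28 · e^(0.0834 × 15/12) = 1277.28 · e^0.10425000
= 1277.28 × 1.10987789 = $1,417.62 per troy ounce

$1,417.62 per troy ounce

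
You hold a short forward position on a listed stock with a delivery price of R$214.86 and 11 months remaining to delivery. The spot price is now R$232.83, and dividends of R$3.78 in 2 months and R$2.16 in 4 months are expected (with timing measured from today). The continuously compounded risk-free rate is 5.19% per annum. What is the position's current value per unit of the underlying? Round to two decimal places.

PV(remaining dividends) I = 3.78·e^(−0.0519·2/12) + 2.16·e^(−0.0519·4/12) = 5.8704
Current forward F = (S − I)·e^(rT) = (232.83 − 5.8704)·e^(0.0519·11/12) = 226.9596 × 1.048725 = 238.0182
Value (long) = (F − K)·e^(−rT) = (238.0182 − 214.86) × 0.953539 = 22.0822
Short position value = −(long value) = -R$22.08

-R$22.08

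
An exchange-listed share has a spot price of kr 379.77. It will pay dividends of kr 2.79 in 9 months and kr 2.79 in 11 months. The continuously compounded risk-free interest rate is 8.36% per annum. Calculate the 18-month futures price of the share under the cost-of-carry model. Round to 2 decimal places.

PV(dividends) I = 2.79·e^(−0.0836·9/12) + 2.79·e^(−0.0836·11/12)
I = 2.6204 + 2.5842 = 5.2046
F = (S − I)·e^(rT) = (379.77 − 5.2046) · e^(0.0836·18/12)
= 374.5654 · e^0.125400 = 374.5654 × 1.133602 = kr 424.61

kr 424.61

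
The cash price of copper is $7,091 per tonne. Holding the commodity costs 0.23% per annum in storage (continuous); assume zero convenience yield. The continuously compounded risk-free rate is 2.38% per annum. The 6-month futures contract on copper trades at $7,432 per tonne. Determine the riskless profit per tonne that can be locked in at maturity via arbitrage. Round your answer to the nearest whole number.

$248 per tonne

Fair futures: F* = S·e^(carry·T), with carry = (r + u) = 0.0238 + 0.0023 = 0.0261
F* = 7091 · e^(0.0261 × 6/12) = 7091 · e^0.013050 = 7091 × 1.013136 = $7184.1474
Market $7432 > fair $7184.1474: forward overpriced → cash-and-carry (buy spot, short the forward).
At maturity, profit = |F_mkt − F*| = |7432 − 7184.1474| = $248 per tonne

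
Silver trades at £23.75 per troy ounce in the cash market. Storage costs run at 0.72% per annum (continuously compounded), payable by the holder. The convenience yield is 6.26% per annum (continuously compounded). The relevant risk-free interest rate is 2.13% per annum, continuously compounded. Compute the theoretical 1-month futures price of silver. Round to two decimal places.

£23.68 per troy ounce

Net carry = r + u − y = 0.0213 + 0.0072 − 0.0626 = -0.0341
F = S·e^((r+u−y)T) = 23.75 · e^(-0.0341 × 1/12) = 23.75 · e^-0.002842
= 23.75 × 0.997162 = £23.68 per troy ounce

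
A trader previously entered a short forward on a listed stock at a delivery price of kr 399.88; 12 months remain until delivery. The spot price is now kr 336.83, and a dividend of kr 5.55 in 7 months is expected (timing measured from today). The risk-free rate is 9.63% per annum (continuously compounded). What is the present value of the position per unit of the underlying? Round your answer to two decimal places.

PV(remaining dividends) I = 5.55·e^(−0.0963·7/12) = 5.2468
Current forward F = (S − I)·e^(rT) = (336.83 − 5.2468)·e^(0.0963·12/12) = 331.5832 × 1.101089 = 365.1026
Value (long) = (F − K)·e^(−rT) = (365.1026 − 399.88) × 0.908192 = -31.5846
Short position value = −(long value) = kr 31.58

kr 31.58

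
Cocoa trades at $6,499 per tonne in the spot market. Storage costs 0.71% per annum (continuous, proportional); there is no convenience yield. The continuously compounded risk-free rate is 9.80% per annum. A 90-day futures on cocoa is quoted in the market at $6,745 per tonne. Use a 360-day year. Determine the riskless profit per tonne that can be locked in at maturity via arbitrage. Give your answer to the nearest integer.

$73 per tonne

Fair futures: F* = S·e^(carry·T), with carry = (r + u) = 0.0980 + 0.0071 = 0.1051
F* = 6499 · e^(0.1051 × 90/360) = 6499 · e^0.026275 = 6499 × 1.026623 = $6672.0229
Market $6745 > fair $6672.0229: forward overpriced → cash-and-carry (buy spot, short the forward).
At maturity, profit = |F_mkt − F*| = |6745 − 6672.0229| = $73 per tonne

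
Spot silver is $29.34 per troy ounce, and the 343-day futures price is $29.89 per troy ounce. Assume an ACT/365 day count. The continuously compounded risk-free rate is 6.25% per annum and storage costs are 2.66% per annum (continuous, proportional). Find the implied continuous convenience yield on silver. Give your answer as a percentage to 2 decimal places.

6.93%

F = S·e^((r+u−y)T) ⇒ (r+u−y) = ln(F/S)/T
ln(29.89/29.34) = 0.018572; /T ⇒ 0.019763
y = r + u − ln(F/S)/T = 0.0625 + 0.0266 − 0.019763 = 0.069337
y = 6.93%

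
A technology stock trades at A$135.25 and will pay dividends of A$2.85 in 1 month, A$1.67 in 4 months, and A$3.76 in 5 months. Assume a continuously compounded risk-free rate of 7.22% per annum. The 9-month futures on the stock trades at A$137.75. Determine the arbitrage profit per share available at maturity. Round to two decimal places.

PV(dividends) I = 2.85·e^(−0.0722·1/12) + 1.67·e^(−0.0722·4/12) + 3.76·e^(−0.0722·5/12) = 8.1118
Fair futures F* = (S − I)·e^(rT) = (135.25 − 8.1118)·e^0.054150 = 127.1382 × 1.055643 = 134.2126
Market A$137.75 > fair 134.2126: forward overpriced → cash-and-carry (borrow at r, buy the stock and collect the dividends, short the forward).
Profit at T = |F_mkt − F*| = |137.75 − 134.2126| = A$3.54 per share

A$3.54 per share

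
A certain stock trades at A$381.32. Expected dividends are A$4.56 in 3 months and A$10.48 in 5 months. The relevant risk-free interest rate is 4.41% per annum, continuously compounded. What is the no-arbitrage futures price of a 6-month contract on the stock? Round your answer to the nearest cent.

PV(dividends) I = 4.56·e^(−0.0441·3/12) + 10.48·e^(−0.0441·5/12)
I = 4.5100 + 10.2892 = 14.7992
F = (S − I)·e^(rT) = (381.32 − 14.7992) · e^(0.0441·6/12)
= 366.5208 · e^0.022050 = 366.5208 × 1.022295 = A$374.69

A$374.69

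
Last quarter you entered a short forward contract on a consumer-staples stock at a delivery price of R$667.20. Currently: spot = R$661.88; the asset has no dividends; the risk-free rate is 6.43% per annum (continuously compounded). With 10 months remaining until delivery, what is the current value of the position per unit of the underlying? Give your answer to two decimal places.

Current fair forward for the remaining 10 months: F = S·e^(r·T), r = 0.0643
F = 661.88 · e^(0.0643 × 10/12) = 661.88 × 1.055045 = 698.3132
Value of long forward = (F − K)·e^(−rT) = (698.3132 − 667.20) · e^(−0.0643·10/12)
= 31.1132 × 0.947827 = 29.49
Short position value = −(long value) = -R$29.49

-R$29.49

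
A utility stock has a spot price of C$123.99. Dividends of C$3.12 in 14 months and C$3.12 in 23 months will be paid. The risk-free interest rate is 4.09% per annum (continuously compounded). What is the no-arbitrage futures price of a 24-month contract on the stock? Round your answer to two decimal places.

C$128.20

PV(dividends) I = 3.12·e^(−0.0409·14/12) + 3.12·e^(−0.0409·23/12)
I = 2.9746 + 2.8848 = 5.8594
F = (S − I)·e^(rT) = (123.99 − 5.8594) · e^(0.0409·24/12)
= 118.1306 · e^0.081800 = 118.1306 × 1.085239 = C$128.20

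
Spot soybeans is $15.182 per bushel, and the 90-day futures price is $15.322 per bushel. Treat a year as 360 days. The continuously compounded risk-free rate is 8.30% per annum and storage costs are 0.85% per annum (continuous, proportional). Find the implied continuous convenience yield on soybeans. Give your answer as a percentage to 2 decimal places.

5.48%

F = S·e^((r+u−y)T) ⇒ (r+u−y) = ln(F/S)/T
ln(15.322/15.182) = 0.009179; /T ⇒ 0.036716
y = r + u − ln(F/S)/T = 0.0830 + 0.0085 − 0.036716 = 0.054784
y = 5.48%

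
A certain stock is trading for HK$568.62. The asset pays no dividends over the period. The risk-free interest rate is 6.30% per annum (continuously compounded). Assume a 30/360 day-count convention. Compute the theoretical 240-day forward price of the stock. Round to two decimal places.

F = S·e^(rT) = 568.62 · e^(0.0630 × 240/360)
= 568.62 · e^0.042000 = 568.62 × 1.042894
F = HK$593.01

HK$593.01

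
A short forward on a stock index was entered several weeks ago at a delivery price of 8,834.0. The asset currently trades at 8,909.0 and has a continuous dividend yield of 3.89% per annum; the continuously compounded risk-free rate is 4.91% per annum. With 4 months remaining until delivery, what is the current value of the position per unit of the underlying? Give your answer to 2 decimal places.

Current fair forward for the remaining 4 months: F = S·e^((r − q)·T), (r − q) = 0.0491 − 0.0389 = 0.0102
F = 8909.0 · e^(0.0102 × 4/12) = 8909.0 × 1.00340579 = 8939.3422
Value of long forward = (F − K)·e^(−rT) = (8939.3422 − 8834.0) · e^(−0.0491·4/12)
= 105.3422 × 0.98376654 = 103.63
Short position value = −(long value) = -103.63

-103.63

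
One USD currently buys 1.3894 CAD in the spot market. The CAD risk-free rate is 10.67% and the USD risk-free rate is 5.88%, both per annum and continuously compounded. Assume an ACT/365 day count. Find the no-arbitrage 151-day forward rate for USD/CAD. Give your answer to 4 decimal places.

1.4172

F = S·e^((r_CAD − r_USD)T) = 1.3894 · e^((0.1067 − 0.0588) × 151/365)
= 1.3894 · e^0.019816 = 1.3894 × 1.020014
F = 1.4172 CAD per USD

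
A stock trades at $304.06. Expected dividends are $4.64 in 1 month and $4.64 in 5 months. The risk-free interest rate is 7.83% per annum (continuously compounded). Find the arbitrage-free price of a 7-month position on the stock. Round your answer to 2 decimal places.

PV(dividends) I = 4.64·e^(−0.0783·1/12) + 4.64·e^(−0.0783·5/12)
I = 4.6098 + 4.4911 = 9.1009
F = (S − I)·e^(rT) = (304.06 − 9.1009) · e^(0.0783·7/12)
= 294.9591 · e^0.045675 = 294.9591 × 1.046734 = $308.74

$308.74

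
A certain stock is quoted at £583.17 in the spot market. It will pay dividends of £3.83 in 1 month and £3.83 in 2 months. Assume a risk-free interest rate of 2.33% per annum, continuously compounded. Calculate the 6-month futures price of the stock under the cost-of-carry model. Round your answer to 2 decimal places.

PV(dividends) I = 3.83·e^(−0.0233·1/12) + 3.83·e^(−0.0233·2/12)
I = 3.8226 + 3.8152 = 7.6378
F = (S − I)·e^(rT) = (583.17 − 7.6378) · e^(0.0233·6/12)
= 575.5322 · e^0.011650 = 575.5322 × 1.011718 = £582.28

£582.28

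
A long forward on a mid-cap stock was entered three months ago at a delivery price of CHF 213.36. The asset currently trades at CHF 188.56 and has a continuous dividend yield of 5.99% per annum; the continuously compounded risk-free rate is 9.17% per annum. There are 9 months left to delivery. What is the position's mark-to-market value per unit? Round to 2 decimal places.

-CHF 18.90

Current fair forward for the remaining 9 months: F = S·e^((r − q)·T), (r − q) = 0.0917 − 0.0599 = 0.0318
F = 188.56 · e^(0.0318 × 9/12) = 188.56 × 1.024137 = 193.1113
Value of long forward = (F − K)·e^(−rT) = (193.1113 − 213.36) · e^(−0.0917·9/12)
= -20.2487 × 0.933537 = -18.90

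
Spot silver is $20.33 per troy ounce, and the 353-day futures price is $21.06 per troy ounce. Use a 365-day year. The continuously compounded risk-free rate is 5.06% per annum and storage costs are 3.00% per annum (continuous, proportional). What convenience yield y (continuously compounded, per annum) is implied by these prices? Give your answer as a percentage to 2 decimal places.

4.41%

F = S·e^((r+u−y)T) ⇒ (r+u−y) = ln(F/S)/T
ln(21.06/20.33) = 0.035278; /T ⇒ 0.036477
y = r + u − ln(F/S)/T = 0.0506 + 0.0300 − 0.036477 = 0.044123
y = 4.41%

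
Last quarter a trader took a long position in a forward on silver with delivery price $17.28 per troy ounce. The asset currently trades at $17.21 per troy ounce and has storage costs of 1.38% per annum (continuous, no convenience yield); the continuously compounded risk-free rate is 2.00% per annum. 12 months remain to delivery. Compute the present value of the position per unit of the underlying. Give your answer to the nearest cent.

$0.51 per troy ounce

Current fair forward for the remaining 12 months: F = S·e^((r + u)·T), (r + u) = 0.0200 + 0.0138 = 0.0338
F = 17.21 · e^(0.0338 × 12/12) = 17.21 × 1.034378 = 17.8016
Value of long forward = (F − K)·e^(−rT) = (17.8016 − 17.28) · e^(−0.0200·12/12)
= 0.5216 × 0.980199 = 0.51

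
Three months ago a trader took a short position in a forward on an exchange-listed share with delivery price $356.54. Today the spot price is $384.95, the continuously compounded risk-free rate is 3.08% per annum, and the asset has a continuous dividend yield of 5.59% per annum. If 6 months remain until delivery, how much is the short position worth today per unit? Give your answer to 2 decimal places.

-$23.25

Current fair forward for the remaining 6 months: F = S·e^((r − q)·T), (r − q) = 0.0308 − 0.0559 = -0.0251
F = 384.95 · e^(-0.0251 × 6/12) = 384.95 × 0.987528 = 380.1489
Value of long forward = (F − K)·e^(−rT) = (380.1489 − 356.54) · e^(−0.0308·6/12)
= 23.6089 × 0.984718 = 23.25
Short position value = −(long value) = -$23.25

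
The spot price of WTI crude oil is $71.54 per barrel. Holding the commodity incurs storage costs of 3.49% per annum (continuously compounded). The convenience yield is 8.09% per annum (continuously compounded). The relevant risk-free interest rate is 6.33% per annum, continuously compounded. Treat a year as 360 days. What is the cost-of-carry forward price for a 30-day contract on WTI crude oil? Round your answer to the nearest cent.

Net carry = r + u − y = 0.0633 + 0.0349 − 0.0809 = 0.0173
F = S·e^((r+u−y)T) = 71.54 · e^(0.0173 × 30/360) = 71.54 · e^0.001442
= 71.54 × 1.001443 = $71.64 per barrel

$71.64 per barrel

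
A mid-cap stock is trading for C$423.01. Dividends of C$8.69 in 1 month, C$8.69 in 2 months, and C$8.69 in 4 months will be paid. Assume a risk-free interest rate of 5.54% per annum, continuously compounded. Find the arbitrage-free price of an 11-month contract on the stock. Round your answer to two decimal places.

PV(dividends) I = 8.69·e^(−0.0554·1/12) + 8.69·e^(−0.0554·2/12) + 8.69·e^(−0.0554·4/12)
I = 8.6500 + 8.6101 + 8.5310 = 25.7911
F = (S − I)·e^(rT) = (423.01 − 25.7911) · e^(0.0554·11/12)
= 397.2189 · e^0.050783 = 397.2189 × 1.052095 = C$417.91

C$417.91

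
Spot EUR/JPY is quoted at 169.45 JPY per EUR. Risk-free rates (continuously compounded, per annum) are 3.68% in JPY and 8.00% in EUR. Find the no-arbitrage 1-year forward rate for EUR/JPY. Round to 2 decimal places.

F = S·e^((r_JPY − r_EUR)T) = 169.45 · e^((0.0368 − 0.0800) × 1)
= 169.45 · e^-0.043200 = 169.45 × 0.957720
F = 162.29 JPY per EUR

162.29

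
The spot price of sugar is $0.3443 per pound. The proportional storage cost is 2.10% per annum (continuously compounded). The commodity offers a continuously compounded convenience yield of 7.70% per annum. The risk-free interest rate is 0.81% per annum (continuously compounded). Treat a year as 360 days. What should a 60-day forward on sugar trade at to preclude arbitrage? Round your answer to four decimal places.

Net carry = r + u − y = 0.0081 + 0.0210 − 0.0770 = -0.0479
F = S·e^((r+u−y)T) = 0.3443 · e^(-0.0479 × 60/360) = 0.3443 · e^-0.007983
= 0.3443 × 0.992049 = $0.3416 per pound

$0.3416 per pound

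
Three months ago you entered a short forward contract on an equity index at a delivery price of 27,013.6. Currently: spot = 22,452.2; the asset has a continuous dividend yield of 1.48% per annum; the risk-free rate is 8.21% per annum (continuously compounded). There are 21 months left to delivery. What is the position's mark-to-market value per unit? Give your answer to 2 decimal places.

1520.19

Current fair forward for the remaining 21 months: F = S·e^((r − q)·T), (r − q) = 0.0821 − 0.0148 = 0.0673
F = 22452.2 · e^(0.0673 × 21/12) = 22452.2 × 1.12499096 = 25258.5220
Value of long forward = (F − K)·e^(−rT) = (25258.5220 − 27013.6) · e^(−0.0821·21/12)
= -1755.0780 × 0.86616921 = -1520.19
Short position value = −(long value) = 1520.19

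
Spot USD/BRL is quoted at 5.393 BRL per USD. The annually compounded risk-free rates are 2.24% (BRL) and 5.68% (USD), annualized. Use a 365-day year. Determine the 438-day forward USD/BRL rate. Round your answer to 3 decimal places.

By covered interest parity, F = S · (1+r_BRL)^T / (1+r_USD)^T
= 5.393 × 1.026940 / 1.068541 = 5.393 × 0.961067
F = 5.183 BRL per USD

5.183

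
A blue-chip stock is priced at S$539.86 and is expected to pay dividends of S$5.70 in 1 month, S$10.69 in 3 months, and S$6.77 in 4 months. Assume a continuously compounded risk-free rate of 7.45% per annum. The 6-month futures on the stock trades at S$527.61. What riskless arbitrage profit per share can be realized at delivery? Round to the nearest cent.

S$9.11 per share

PV(dividends) I = 5.70·e^(−0.0745·1/12) + 10.69·e^(−0.0745·3/12) + 6.77·e^(−0.0745·4/12) = 22.7614
Fair futures F* = (S − I)·e^(rT) = (539.86 − 22.7614)·e^0.037250 = 517.0986 × 1.037952 = 536.7235
Market S$527.61 < fair 536.7235: forward underpriced → reverse cash-and-carry (short the stock, invest proceeds at r, pay the dividends, go long the forward).
Profit at T = |F_mkt − F*| = |527.61 − 536.7235| = S$9.11 per share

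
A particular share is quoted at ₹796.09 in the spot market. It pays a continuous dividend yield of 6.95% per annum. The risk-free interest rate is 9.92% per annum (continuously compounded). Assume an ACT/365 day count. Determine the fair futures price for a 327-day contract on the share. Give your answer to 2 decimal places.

F = S·e^((r − q)T) = 796.09 · e^((0.0992 − 0.0695) × 327/365)
= 796.09 · e^0.026608 = 796.09 × 1.026965
F = ₹817.56

₹817.56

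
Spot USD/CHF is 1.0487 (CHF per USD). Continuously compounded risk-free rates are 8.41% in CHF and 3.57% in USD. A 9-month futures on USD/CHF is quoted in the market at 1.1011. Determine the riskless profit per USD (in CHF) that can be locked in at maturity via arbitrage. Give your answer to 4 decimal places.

0.0136 per USD (in CHF)

Fair futures: F* = S·e^(carry·T), with carry = (r_CHF − r_USD) = 0.0841 − 0.0357 = 0.0484
F* = 1.0487 · e^(0.0484 × 9/12) = 1.0487 · e^0.036300 = 1.0487 × 1.036967 = 1.0875
Market 1.1011 > fair 1.0875: forward overpriced → cash-and-carry (buy spot, short the forward).
At maturity, profit = |F_mkt − F*| = |1.1011 − 1.0875| = 0.0136 per USD (in CHF)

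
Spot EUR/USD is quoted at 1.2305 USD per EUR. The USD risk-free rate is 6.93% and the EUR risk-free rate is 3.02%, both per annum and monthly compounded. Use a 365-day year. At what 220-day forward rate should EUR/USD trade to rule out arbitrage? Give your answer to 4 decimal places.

1.2597

By covered interest parity, F = S · (1+r_USD/12)^(12T) / (1+r_EUR/12)^(12T)
= 1.2305 × 1.042529 / 1.018346 = 1.2305 × 1.023747
F = 1.2597 USD per EUR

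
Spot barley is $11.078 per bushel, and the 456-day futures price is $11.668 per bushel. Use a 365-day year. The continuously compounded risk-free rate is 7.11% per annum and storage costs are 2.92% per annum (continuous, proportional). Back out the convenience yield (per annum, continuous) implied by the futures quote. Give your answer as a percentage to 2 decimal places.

F = S·e^((r+u−y)T) ⇒ (r+u−y) = ln(F/S)/T
ln(11.668/11.078) = 0.051889; /T ⇒ 0.041534
y = r + u − ln(F/S)/T = 0.0711 + 0.0292 − 0.041534 = 0.058766
y = 5.88%

5.88%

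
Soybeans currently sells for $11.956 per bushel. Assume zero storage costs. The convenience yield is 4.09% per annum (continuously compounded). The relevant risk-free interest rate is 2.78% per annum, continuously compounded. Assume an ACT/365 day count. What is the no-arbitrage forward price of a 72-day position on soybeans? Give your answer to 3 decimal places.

Net carry = r + u − y = 0.0278 + 0.0000 − 0.0409 = -0.0131
F = S·e^((r+u−y)T) = 11.956 · e^(-0.0131 × 72/365) = 11.956 · e^-0.002584
= 11.956 × 0.997419 = $11.925 per bushel

$11.925 per bushel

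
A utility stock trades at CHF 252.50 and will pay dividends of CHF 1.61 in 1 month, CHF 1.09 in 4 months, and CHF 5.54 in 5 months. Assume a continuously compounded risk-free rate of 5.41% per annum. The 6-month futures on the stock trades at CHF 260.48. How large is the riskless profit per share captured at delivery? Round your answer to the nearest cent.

CHF 9.37 per share

PV(dividends) I = 1.61·e^(−0.0541·1/12) + 1.09·e^(−0.0541·4/12) + 5.54·e^(−0.0541·5/12) = 8.0898
Fair futures F* = (S − I)·e^(rT) = (252.50 − 8.0898)·e^0.027050 = 244.4102 × 1.027419 = 251.1117
Market CHF 260.48 > fair 251.1117: forward overpriced → cash-and-carry (borrow at r, buy the stock and collect the dividends, short the forward).
Profit at T = |F_mkt − F*| = |260.48 − 251.1117| = CHF 9.37 per share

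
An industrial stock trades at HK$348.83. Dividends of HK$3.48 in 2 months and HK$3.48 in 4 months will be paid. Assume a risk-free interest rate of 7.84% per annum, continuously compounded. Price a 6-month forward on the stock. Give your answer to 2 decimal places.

HK$355.68

PV(dividends) I = 3.48·e^(−0.0784·2/12) + 3.48·e^(−0.0784·4/12)
I = 3.4348 + 3.3902 = 6.8250
F = (S − I)·e^(rT) = (348.83 − 6.8250) · e^(0.0784·6/12)
= 342.0050 · e^0.039200 = 342.0050 × 1.039978 = HK$355.68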